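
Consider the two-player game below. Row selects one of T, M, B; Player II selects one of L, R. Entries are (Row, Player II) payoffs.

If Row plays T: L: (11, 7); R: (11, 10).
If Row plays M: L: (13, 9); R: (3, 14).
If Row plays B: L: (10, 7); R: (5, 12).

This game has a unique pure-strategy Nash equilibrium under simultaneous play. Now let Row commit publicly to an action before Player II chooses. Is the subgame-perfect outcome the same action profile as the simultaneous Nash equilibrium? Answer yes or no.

yes

Solve by backward induction (Row leads).
- T → Player II plays R (best of 7, 10); Row gets 11.
- M → Player II plays R (best of 9, 14); Row gets 3.
- B → Player II plays R (best of 7, 12); Row gets 5.
Among 11, 3, 5, the best is 11 at T. Subgame-perfect outcome: (T, R) with payoffs (11, 10).
Under simultaneous play:
Row's best replies: L→M; R→T.
Player II's best replies: T→R; M→R; B→R.
Only (T, R) has each player best-responding; Nash payoffs (11, 10).
Sequential outcome (T, R) coincides with the Nash profile (T, R).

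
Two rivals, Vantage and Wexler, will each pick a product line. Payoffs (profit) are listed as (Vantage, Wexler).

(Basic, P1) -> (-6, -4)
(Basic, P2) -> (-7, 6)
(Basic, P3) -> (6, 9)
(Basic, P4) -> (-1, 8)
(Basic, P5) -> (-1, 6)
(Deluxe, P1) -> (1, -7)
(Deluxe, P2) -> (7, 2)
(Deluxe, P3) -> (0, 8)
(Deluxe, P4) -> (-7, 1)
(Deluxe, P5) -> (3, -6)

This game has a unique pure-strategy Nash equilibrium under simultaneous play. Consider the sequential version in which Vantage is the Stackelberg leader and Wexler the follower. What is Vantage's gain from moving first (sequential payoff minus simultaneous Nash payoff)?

0

Solve by backward induction (Vantage leads).
- Basic: Wexler compares -4, 6, 9, 8, 6 and picks P3; Vantage would get 6.
- Deluxe: Wexler compares -7, 2, 8, 1, -6 and picks P3; Vantage would get 0.
Maximizing over 6, 0, Vantage chooses Basic. Subgame-perfect outcome: (Basic, P3) with payoffs (6, 9).
For the simultaneous game, intersect best replies.
Vantage's best replies: P1→Deluxe; P2→Deluxe; P3→Basic; P4→Basic; P5→Deluxe.
Wexler's best replies: Basic→P3; Deluxe→P3.
Only (Basic, P3) has each player best-responding; Nash payoffs (6, 9).
Vantage's commitment gain: 6 − 6 = 0.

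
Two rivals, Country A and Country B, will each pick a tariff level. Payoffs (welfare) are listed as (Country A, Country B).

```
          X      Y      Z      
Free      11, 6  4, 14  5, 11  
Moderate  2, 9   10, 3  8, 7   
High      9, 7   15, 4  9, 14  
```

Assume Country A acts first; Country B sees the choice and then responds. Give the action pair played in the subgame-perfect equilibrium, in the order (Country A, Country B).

(High, Z)

Solve by backward induction (Country A leads).
- Free → Country B plays Y (best of 6, 14, 11); Country A gets 4.
- Moderate → Country B plays X (best of 9, 3, 7); Country A gets 2.
- High → Country B plays Z (best of 7, 4, 14); Country A gets 9.
Among 4, 2, 9, the best is 9 at High. Subgame-perfect outcome: (High, Z) with payoffs (9, 14).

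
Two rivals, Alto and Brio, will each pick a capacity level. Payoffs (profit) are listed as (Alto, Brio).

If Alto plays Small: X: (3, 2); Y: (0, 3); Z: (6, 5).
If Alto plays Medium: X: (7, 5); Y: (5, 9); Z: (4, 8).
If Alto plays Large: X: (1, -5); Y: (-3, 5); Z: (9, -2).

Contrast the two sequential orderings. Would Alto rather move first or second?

If Alto leads: Brio's best replies are Small→Z, Medium→Y, Large→Y; Alto's induced payoffs 6, 5, -3; outcome (Small, Z), payoffs (6, 5).
If Brio leads: Alto's best replies are X→Medium, Y→Medium, Z→Large; Brio's induced payoffs 5, 9, -2; outcome (Medium, Y), payoffs (5, 9).
Alto gets 6 moving first and 5 moving second, so Alto prefers to move first.

first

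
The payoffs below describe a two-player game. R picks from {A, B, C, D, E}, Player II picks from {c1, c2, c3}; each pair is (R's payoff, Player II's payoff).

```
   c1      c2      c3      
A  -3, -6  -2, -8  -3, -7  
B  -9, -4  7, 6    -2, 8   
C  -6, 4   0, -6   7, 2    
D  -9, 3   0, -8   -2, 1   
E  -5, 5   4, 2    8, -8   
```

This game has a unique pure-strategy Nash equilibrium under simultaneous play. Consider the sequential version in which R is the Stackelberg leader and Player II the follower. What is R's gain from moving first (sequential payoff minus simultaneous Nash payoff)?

Player II best-responds to each possible R move:
- A: Player II compares -6, -8, -7 and picks c1; R would get -3.
- B: Player II compares -4, 6, 8 and picks c3; R would get -2.
- C: Player II compares 4, -6, 2 and picks c1; R would get -6.
- D: Player II compares 3, -8, 1 and picks c1; R would get -9.
- E: Player II compares 5, 2, -8 and picks c1; R would get -5.
R's induced payoffs are -3, -2, -6, -9, -5, so R commits to B. Subgame-perfect outcome: (B, c3) with payoffs (-2, 8).
Now find the simultaneous Nash equilibrium.
R's best replies: c1→A; c2→B; c3→E.
Player II's best replies: A→c1; B→c3; C→c1; D→c1; E→c1.
Only (A, c1) has each player best-responding; Nash payoffs (-3, -6).
R's commitment gain: -2 − -3 = 1.

1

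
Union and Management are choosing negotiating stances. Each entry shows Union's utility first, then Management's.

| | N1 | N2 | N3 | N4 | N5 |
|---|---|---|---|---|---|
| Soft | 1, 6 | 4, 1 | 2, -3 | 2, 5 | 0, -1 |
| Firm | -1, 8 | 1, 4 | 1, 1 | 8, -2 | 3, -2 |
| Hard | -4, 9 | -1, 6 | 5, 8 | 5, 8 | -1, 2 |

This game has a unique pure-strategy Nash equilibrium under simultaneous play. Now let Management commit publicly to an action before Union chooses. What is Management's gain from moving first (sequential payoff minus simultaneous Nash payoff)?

2

Work backward from Union's decision.
- N1: BR = Soft, leader payoff 6.
- N2: BR = Soft, leader payoff 1.
- N3: BR = Hard, leader payoff 8.
- N4: BR = Firm, leader payoff -2.
- N5: BR = Firm, leader payoff -2.
Management's induced payoffs are 6, 1, 8, -2, -2, so Management commits to N3. Subgame-perfect outcome: (Hard, N3) with payoffs (5, 8).
Now find the simultaneous Nash equilibrium.
Union's best replies: N1→Soft; N2→Soft; N3→Hard; N4→Firm; N5→Firm.
Management's best replies: Soft→N1; Firm→N1; Hard→N1.
Only (Soft, N1) has each player best-responding; Nash payoffs (1, 6).
Management's commitment gain: 8 − 6 = 2.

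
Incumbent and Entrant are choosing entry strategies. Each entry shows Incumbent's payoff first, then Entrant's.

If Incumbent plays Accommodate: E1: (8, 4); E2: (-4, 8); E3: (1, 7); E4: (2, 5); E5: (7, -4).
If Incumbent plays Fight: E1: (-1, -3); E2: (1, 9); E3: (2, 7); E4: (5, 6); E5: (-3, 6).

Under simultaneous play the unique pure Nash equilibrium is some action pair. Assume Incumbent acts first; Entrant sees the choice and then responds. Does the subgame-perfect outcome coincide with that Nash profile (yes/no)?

Entrant best-responds to each possible Incumbent move:
- Accommodate: BR = E2, leader payoff -4.
- Fight: BR = E2, leader payoff 1.
Incumbent's induced payoffs are -4, 1, so Incumbent commits to Fight. Subgame-perfect outcome: (Fight, E2) with payoffs (1, 9).
Under simultaneous play:
Incumbent's best replies: E1→Accommodate; E2→Fight; E3→Fight; E4→Fight; E5→Accommodate.
Entrant's best replies: Accommodate→E2; Fight→E2.
The unique mutual best reply is (Fight, E2), giving (1, 9).
Sequential outcome (Fight, E2) coincides with the Nash profile (Fight, E2).

yes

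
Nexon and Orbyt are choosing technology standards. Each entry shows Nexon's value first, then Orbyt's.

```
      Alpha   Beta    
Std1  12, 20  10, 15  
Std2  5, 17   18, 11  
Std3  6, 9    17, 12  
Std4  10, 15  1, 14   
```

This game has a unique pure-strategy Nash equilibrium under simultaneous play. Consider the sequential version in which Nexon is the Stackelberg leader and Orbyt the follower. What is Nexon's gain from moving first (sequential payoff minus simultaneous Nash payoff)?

Work backward from Orbyt's decision.
- Std1: BR = Alpha, leader payoff 12.
- Std2: BR = Alpha, leader payoff 5.
- Std3: BR = Beta, leader payoff 17.
- Std4: BR = Alpha, leader payoff 10.
Among 12, 5, 17, 10, the best is 17 at Std3. Subgame-perfect outcome: (Std3, Beta) with payoffs (17, 12).
Under simultaneous play:
Nexon's best replies: Alpha→Std1; Beta→Std2.
Orbyt's best replies: Std1→Alpha; Std2→Alpha; Std3→Beta; Std4→Alpha.
Only (Std1, Alpha) has each player best-responding; Nash payoffs (12, 20).
Nexon's commitment gain: 17 − 12 = 5.

5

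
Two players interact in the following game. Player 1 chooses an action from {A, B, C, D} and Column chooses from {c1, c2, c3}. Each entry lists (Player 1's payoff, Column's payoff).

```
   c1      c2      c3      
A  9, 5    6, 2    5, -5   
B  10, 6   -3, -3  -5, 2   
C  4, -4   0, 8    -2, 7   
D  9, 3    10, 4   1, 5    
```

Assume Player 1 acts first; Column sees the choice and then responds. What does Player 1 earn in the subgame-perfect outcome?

Backward induction with Player 1 moving first.
- A: Column compares 5, 2, -5 and picks c1; Player 1 would get 9.
- B: Column compares 6, -3, 2 and picks c1; Player 1 would get 10.
- C: Column compares -4, 8, 7 and picks c2; Player 1 would get 0.
- D: Column compares 3, 4, 5 and picks c3; Player 1 would get 1.
Player 1's induced payoffs are 9, 10, 0, 1, so Player 1 commits to B. Subgame-perfect outcome: (B, c1) with payoffs (10, 6).

10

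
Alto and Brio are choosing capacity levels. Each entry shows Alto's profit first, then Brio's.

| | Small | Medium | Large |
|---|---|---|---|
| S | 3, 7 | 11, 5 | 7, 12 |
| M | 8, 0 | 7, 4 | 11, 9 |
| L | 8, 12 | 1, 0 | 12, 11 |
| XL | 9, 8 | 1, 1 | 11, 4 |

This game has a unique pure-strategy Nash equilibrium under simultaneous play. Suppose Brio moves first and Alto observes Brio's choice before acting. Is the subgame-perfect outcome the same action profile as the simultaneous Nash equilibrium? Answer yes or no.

no

Solve by backward induction (Brio leads).
- Small: BR = XL, leader payoff 8.
- Medium: BR = S, leader payoff 5.
- Large: BR = L, leader payoff 11.
Maximizing over 8, 5, 11, Brio chooses Large. Subgame-perfect outcome: (L, Large) with payoffs (12, 11).
For the simultaneous game, intersect best replies.
Alto's best replies: Small→XL; Medium→S; Large→L.
Brio's best replies: S→Large; M→Large; L→Small; XL→Small.
The unique mutual best reply is (XL, Small), giving (9, 8).
Sequential outcome (L, Large) differs from the Nash profile (XL, Small).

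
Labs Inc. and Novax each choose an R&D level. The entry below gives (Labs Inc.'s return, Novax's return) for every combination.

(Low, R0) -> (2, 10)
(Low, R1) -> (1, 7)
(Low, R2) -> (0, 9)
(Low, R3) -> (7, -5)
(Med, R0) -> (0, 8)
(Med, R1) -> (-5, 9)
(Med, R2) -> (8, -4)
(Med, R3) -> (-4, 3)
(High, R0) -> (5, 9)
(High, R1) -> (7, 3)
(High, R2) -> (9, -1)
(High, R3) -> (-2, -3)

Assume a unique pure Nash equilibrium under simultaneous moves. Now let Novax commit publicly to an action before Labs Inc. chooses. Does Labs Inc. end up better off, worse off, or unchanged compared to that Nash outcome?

Backward induction with Novax moving first.
- R0 → Labs Inc. plays High (best of 2, 0, 5); Novax gets 9.
- R1 → Labs Inc. plays High (best of 1, -5, 7); Novax gets 3.
- R2 → Labs Inc. plays High (best of 0, 8, 9); Novax gets -1.
- R3 → Labs Inc. plays Low (best of 7, -4, -2); Novax gets -5.
Among 9, 3, -1, -5, the best is 9 at R0. Subgame-perfect outcome: (High, R0) with payoffs (5, 9).
Now find the simultaneous Nash equilibrium.
Labs Inc.'s best replies: R0→High; R1→High; R2→High; R3→Low.
Novax's best replies: Low→R0; Med→R1; High→R0.
Only (High, R0) has each player best-responding; Nash payoffs (5, 9).
Labs Inc. earns 5 sequentially versus 5 at the Nash outcome: unchanged.

unchanged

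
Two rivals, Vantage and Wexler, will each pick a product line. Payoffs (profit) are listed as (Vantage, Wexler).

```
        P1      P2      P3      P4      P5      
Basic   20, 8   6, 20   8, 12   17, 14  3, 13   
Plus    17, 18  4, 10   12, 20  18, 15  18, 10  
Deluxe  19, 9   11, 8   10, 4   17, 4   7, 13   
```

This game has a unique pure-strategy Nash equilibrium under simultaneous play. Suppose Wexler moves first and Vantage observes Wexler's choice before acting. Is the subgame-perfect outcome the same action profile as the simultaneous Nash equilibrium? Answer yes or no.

yes

Backward induction with Wexler moving first.
- P1 → Vantage plays Basic (best of 20, 17, 19); Wexler gets 8.
- P2 → Vantage plays Deluxe (best of 6, 4, 11); Wexler gets 8.
- P3 → Vantage plays Plus (best of 8, 12, 10); Wexler gets 20.
- P4 → Vantage plays Plus (best of 17, 18, 17); Wexler gets 15.
- P5 → Vantage plays Plus (best of 3, 18, 7); Wexler gets 10.
Wexler's induced payoffs are 8, 8, 20, 15, 10, so Wexler commits to P3. Subgame-perfect outcome: (Plus, P3) with payoffs (12, 20).
Now find the simultaneous Nash equilibrium.
Vantage's best replies: P1→Basic; P2→Deluxe; P3→Plus; P4→Plus; P5→Plus.
Wexler's best replies: Basic→P2; Plus→P3; Deluxe→P5.
Only (Plus, P3) has each player best-responding; Nash payoffs (12, 20).
Sequential outcome (Plus, P3) coincides with the Nash profile (Plus, P3).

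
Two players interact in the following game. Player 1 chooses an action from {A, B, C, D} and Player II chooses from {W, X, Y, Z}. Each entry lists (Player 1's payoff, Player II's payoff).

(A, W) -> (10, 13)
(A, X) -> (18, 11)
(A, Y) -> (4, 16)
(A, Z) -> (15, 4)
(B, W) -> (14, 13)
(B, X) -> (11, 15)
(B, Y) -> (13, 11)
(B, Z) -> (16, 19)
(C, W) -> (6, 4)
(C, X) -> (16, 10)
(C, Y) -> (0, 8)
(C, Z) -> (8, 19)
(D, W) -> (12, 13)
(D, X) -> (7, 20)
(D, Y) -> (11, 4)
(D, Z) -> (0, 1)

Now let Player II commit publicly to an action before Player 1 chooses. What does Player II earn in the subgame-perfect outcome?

Work backward from Player 1's decision.
- W: Player 1 compares 10, 14, 6, 12 and picks B; Player II would get 13.
- X: Player 1 compares 18, 11, 16, 7 and picks A; Player II would get 11.
- Y: Player 1 compares 4, 13, 0, 11 and picks B; Player II would get 11.
- Z: Player 1 compares 15, 16, 8, 0 and picks B; Player II would get 19.
Among 13, 11, 11, 19, the best is 19 at Z. Subgame-perfect outcome: (B, Z) with payoffs (16, 19).

19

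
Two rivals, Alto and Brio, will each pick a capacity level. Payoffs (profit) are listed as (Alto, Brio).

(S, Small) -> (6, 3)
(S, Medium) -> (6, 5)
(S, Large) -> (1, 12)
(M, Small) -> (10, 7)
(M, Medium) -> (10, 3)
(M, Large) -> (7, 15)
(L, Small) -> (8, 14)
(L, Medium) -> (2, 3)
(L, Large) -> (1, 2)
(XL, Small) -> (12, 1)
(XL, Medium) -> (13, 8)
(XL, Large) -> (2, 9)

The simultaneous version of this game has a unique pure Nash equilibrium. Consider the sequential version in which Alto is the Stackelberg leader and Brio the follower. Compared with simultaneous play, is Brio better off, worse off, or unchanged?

worse off

Solve by backward induction (Alto leads).
- S: Brio compares 3, 5, 12 and picks Large; Alto would get 1.
- M: Brio compares 7, 3, 15 and picks Large; Alto would get 7.
- L: Brio compares 14, 3, 2 and picks Small; Alto would get 8.
- XL: Brio compares 1, 8, 9 and picks Large; Alto would get 2.
Among 1, 7, 8, 2, the best is 8 at L. Subgame-perfect outcome: (L, Small) with payoffs (8, 14).
For the simultaneous game, intersect best replies.
Alto's best replies: Small→XL; Medium→XL; Large→M.
Brio's best replies: S→Large; M→Large; L→Small; XL→Large.
Only (M, Large) has each player best-responding; Nash payoffs (7, 15).
Brio earns 14 sequentially versus 15 at the Nash outcome: worse off.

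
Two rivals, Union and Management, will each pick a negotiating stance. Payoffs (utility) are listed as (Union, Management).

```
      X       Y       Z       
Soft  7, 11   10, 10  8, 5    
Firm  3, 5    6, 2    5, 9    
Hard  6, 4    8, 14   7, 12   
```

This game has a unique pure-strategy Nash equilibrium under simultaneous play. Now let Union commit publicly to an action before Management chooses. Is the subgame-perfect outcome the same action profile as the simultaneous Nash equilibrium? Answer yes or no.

Solve by backward induction (Union leads).
- Soft: Management compares 11, 10, 5 and picks X; Union would get 7.
- Firm: Management compares 5, 2, 9 and picks Z; Union would get 5.
- Hard: Management compares 4, 14, 12 and picks Y; Union would get 8.
Union's induced payoffs are 7, 5, 8, so Union commits to Hard. Subgame-perfect outcome: (Hard, Y) with payoffs (8, 14).
Under simultaneous play:
Union's best replies: X→Soft; Y→Soft; Z→Soft.
Management's best replies: Soft→X; Firm→Z; Hard→Y.
The unique mutual best reply is (Soft, X), giving (7, 11).
Sequential outcome (Hard, Y) differs from the Nash profile (Soft, X).

no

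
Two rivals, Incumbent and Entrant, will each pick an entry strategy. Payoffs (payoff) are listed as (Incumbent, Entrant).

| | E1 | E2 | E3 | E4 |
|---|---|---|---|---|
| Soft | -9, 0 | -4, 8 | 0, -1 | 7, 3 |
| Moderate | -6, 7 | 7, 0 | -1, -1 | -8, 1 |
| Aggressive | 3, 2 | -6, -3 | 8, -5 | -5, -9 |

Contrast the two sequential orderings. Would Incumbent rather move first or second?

If Incumbent leads: Entrant's best replies are Soft→E2, Moderate→E1, Aggressive→E1; Incumbent's induced payoffs -4, -6, 3; outcome (Aggressive, E1), payoffs (3, 2).
If Entrant leads: Incumbent's best replies are E1→Aggressive, E2→Moderate, E3→Aggressive, E4→Soft; Entrant's induced payoffs 2, 0, -5, 3; outcome (Soft, E4), payoffs (7, 3).
Incumbent gets 3 moving first and 7 moving second, so Incumbent prefers to move second.

second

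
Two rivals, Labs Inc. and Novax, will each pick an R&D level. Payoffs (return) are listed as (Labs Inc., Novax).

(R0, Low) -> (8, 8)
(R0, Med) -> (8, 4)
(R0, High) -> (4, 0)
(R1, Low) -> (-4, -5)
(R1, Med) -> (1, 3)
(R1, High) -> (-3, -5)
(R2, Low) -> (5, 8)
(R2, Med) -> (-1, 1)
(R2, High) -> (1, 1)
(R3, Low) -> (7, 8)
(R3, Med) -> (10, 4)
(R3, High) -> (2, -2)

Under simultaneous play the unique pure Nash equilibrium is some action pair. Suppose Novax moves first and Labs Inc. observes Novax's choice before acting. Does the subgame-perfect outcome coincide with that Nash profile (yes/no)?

yes

Solve by backward induction (Novax leads).
- Low: BR = R0, leader payoff 8.
- Med: BR = R3, leader payoff 4.
- High: BR = R0, leader payoff 0.
Among 8, 4, 0, the best is 8 at Low. Subgame-perfect outcome: (R0, Low) with payoffs (8, 8).
Now find the simultaneous Nash equilibrium.
Labs Inc.'s best replies: Low→R0; Med→R3; High→R0.
Novax's best replies: R0→Low; R1→Med; R2→Low; R3→Low.
The unique mutual best reply is (R0, Low), giving (8, 8).
Sequential outcome (R0, Low) coincides with the Nash profile (R0, Low).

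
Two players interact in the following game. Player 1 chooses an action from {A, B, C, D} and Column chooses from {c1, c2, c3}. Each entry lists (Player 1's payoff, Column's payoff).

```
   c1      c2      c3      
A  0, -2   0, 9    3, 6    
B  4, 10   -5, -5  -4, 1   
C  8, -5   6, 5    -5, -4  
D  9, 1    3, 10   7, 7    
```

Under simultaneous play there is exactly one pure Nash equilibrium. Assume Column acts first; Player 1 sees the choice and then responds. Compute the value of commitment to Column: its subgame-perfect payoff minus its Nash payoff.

2

Player 1 best-responds to each possible Column move:
- c1: BR = D, leader payoff 1.
- c2: BR = C, leader payoff 5.
- c3: BR = D, leader payoff 7.
Column's induced payoffs are 1, 5, 7, so Column commits to c3. Subgame-perfect outcome: (D, c3) with payoffs (7, 7).
Under simultaneous play:
Player 1's best replies: c1→D; c2→C; c3→D.
Column's best replies: A→c2; B→c1; C→c2; D→c2.
The unique mutual best reply is (C, c2), giving (6, 5).
Column's commitment gain: 7 − 5 = 2.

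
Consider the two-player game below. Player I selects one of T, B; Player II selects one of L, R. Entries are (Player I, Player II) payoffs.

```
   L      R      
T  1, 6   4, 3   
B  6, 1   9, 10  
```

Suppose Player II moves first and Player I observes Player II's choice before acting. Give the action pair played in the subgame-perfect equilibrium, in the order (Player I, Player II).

Backward induction with Player II moving first.
- L: BR = B, leader payoff 1.
- R: BR = B, leader payoff 10.
Among 1, 10, the best is 10 at R. Subgame-perfect outcome: (B, R) with payoffs (9, 10).

(B, R)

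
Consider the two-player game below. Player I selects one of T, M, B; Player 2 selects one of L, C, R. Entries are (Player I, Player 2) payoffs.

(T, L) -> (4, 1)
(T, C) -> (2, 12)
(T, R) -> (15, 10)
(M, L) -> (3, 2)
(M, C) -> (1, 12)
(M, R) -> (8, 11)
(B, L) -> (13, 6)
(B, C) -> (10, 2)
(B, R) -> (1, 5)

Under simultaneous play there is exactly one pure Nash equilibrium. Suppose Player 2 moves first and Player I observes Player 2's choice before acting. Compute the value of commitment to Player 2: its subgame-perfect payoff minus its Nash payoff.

4

Solve by backward induction (Player 2 leads).
- L: Player I compares 4, 3, 13 and picks B; Player 2 would get 6.
- C: Player I compares 2, 1, 10 and picks B; Player 2 would get 2.
- R: Player I compares 15, 8, 1 and picks T; Player 2 would get 10.
Among 6, 2, 10, the best is 10 at R. Subgame-perfect outcome: (T, R) with payoffs (15, 10).
Under simultaneous play:
Player I's best replies: L→B; C→B; R→T.
Player 2's best replies: T→C; M→C; B→L.
The unique mutual best reply is (B, L), giving (13, 6).
Player 2's commitment gain: 10 − 6 = 4.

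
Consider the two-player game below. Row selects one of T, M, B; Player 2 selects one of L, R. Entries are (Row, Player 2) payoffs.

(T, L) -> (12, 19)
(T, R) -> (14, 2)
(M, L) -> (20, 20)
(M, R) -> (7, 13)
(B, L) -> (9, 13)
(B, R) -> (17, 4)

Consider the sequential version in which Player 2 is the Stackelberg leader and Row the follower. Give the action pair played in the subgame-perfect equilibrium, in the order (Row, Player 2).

(M, L)

Row best-responds to each possible Player 2 move:
- L: BR = M, leader payoff 20.
- R: BR = B, leader payoff 4.
Player 2's induced payoffs are 20, 4, so Player 2 commits to L. Subgame-perfect outcome: (M, L) with payoffs (20, 20).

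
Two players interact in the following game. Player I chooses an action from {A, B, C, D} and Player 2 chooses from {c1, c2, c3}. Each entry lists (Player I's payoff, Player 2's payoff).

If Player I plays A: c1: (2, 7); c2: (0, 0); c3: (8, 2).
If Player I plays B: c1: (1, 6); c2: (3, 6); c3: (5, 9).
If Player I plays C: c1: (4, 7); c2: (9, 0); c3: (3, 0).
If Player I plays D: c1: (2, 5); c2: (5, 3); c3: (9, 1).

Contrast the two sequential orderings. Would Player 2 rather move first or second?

second

If Player I leads: Player 2's best replies are A→c1, B→c3, C→c1, D→c1; Player I's induced payoffs 2, 5, 4, 2; outcome (B, c3), payoffs (5, 9).
If Player 2 leads: Player I's best replies are c1→C, c2→C, c3→D; Player 2's induced payoffs 7, 0, 1; outcome (C, c1), payoffs (4, 7).
Player 2 gets 7 moving first and 9 moving second, so Player 2 prefers to move second.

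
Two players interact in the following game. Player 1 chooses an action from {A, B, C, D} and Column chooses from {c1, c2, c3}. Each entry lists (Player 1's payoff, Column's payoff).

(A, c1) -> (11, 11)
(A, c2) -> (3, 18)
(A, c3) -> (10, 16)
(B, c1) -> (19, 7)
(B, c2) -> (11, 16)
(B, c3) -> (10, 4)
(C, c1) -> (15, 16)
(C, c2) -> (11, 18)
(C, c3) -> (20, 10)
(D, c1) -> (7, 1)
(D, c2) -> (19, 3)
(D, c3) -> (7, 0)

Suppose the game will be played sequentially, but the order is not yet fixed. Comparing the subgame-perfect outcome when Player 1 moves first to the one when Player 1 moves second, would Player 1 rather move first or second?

second

If Player 1 leads: Column's best replies are A→c2, B→c2, C→c2, D→c2; Player 1's induced payoffs 3, 11, 11, 19; outcome (D, c2), payoffs (19, 3).
If Column leads: Player 1's best replies are c1→B, c2→D, c3→C; Column's induced payoffs 7, 3, 10; outcome (C, c3), payoffs (20, 10).
Player 1 gets 19 moving first and 20 moving second, so Player 1 prefers to move second.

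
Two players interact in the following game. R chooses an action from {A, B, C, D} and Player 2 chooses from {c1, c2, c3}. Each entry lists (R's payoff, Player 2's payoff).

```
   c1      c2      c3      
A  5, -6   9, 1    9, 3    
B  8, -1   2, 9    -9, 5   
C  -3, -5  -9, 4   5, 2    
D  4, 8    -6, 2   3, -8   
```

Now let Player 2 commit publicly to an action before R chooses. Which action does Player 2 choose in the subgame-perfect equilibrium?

c3

Backward induction with Player 2 moving first.
- c1: R compares 5, 8, -3, 4 and picks B; Player 2 would get -1.
- c2: R compares 9, 2, -9, -6 and picks A; Player 2 would get 1.
- c3: R compares 9, -9, 5, 3 and picks A; Player 2 would get 3.
Among -1, 1, 3, the best is 3 at c3. Subgame-perfect outcome: (A, c3) with payoffs (9, 3).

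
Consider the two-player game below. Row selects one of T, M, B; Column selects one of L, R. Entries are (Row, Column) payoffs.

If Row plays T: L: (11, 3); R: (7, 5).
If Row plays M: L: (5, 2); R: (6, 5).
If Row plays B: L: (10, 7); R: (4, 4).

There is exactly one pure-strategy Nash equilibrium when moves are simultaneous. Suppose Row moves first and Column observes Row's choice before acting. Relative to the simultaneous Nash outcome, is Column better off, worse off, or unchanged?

better off

Backward induction with Row moving first.
- T: Column compares 3, 5 and picks R; Row would get 7.
- M: Column compares 2, 5 and picks R; Row would get 6.
- B: Column compares 7, 4 and picks L; Row would get 10.
Row's induced payoffs are 7, 6, 10, so Row commits to B. Subgame-perfect outcome: (B, L) with payoffs (10, 7).
Now find the simultaneous Nash equilibrium.
Row's best replies: L→T; R→T.
Column's best replies: T→R; M→R; B→L.
Only (T, R) has each player best-responding; Nash payoffs (7, 5).
Column earns 7 sequentially versus 5 at the Nash outcome: better off.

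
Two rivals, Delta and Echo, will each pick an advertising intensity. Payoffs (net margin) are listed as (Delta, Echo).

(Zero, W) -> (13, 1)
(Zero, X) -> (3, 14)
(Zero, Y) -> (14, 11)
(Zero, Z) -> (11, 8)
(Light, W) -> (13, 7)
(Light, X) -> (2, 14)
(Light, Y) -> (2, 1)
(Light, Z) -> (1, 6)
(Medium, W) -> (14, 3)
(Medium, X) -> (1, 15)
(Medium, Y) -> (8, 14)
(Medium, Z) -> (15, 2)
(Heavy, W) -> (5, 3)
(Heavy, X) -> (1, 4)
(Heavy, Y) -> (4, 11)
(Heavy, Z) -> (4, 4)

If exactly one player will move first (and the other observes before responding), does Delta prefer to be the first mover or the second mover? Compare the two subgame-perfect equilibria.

If Delta leads: Echo's best replies are Zero→X, Light→X, Medium→X, Heavy→Y; Delta's induced payoffs 3, 2, 1, 4; outcome (Heavy, Y), payoffs (4, 11).
If Echo leads: Delta's best replies are W→Medium, X→Zero, Y→Zero, Z→Medium; Echo's induced payoffs 3, 14, 11, 2; outcome (Zero, X), payoffs (3, 14).
Delta gets 4 moving first and 3 moving second, so Delta prefers to move first.

first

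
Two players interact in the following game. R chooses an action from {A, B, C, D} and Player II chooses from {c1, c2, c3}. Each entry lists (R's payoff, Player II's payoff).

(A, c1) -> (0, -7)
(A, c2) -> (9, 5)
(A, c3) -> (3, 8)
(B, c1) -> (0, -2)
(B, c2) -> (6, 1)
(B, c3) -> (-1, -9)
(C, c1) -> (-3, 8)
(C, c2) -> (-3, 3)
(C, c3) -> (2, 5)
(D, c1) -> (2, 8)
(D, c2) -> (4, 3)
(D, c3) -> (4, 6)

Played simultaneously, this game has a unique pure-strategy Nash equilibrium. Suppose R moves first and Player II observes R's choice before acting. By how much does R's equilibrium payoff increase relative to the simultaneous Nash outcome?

Work backward from Player II's decision.
- A → Player II plays c3 (best of -7, 5, 8); R gets 3.
- B → Player II plays c2 (best of -2, 1, -9); R gets 6.
- C → Player II plays c1 (best of 8, 3, 5); R gets -3.
- D → Player II plays c1 (best of 8, 3, 6); R gets 2.
R's induced payoffs are 3, 6, -3, 2, so R commits to B. Subgame-perfect outcome: (B, c2) with payoffs (6, 1).
For the simultaneous game, intersect best replies.
R's best replies: c1→D; c2→A; c3→D.
Player II's best replies: A→c3; B→c2; C→c1; D→c1.
Only (D, c1) has each player best-responding; Nash payoffs (2, 8).
R's commitment gain: 6 − 2 = 4.

4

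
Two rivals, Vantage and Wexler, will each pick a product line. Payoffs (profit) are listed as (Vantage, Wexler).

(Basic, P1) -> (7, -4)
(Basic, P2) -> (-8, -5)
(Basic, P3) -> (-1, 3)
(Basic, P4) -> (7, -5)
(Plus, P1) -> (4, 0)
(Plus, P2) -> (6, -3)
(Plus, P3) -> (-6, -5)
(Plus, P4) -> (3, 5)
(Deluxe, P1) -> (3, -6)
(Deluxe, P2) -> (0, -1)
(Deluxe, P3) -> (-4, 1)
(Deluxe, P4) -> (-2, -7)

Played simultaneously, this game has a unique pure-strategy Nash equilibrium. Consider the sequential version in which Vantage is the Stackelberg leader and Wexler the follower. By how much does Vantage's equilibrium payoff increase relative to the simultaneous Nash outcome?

Backward induction with Vantage moving first.
- Basic → Wexler plays P3 (best of -4, -5, 3, -5); Vantage gets -1.
- Plus → Wexler plays P4 (best of 0, -3, -5, 5); Vantage gets 3.
- Deluxe → Wexler plays P3 (best of -6, -1, 1, -7); Vantage gets -4.
Maximizing over -1, 3, -4, Vantage chooses Plus. Subgame-perfect outcome: (Plus, P4) with payoffs (3, 5).
Now find the simultaneous Nash equilibrium.
Vantage's best replies: P1→Basic; P2→Plus; P3→Basic; P4→Basic.
Wexler's best replies: Basic→P3; Plus→P4; Deluxe→P3.
The unique mutual best reply is (Basic, P3), giving (-1, 3).
Vantage's commitment gain: 3 − -1 = 4.

4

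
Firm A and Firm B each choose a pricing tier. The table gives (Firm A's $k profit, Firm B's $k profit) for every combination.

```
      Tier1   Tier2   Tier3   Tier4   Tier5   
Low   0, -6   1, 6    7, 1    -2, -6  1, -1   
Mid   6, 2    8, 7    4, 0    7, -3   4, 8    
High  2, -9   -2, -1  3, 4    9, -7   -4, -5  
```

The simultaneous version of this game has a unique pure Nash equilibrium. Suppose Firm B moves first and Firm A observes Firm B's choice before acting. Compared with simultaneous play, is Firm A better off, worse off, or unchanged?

Firm A best-responds to each possible Firm B move:
- Tier1: Firm A compares 0, 6, 2 and picks Mid; Firm B would get 2.
- Tier2: Firm A compares 1, 8, -2 and picks Mid; Firm B would get 7.
- Tier3: Firm A compares 7, 4, 3 and picks Low; Firm B would get 1.
- Tier4: Firm A compares -2, 7, 9 and picks High; Firm B would get -7.
- Tier5: Firm A compares 1, 4, -4 and picks Mid; Firm B would get 8.
Firm B's induced payoffs are 2, 7, 1, -7, 8, so Firm B commits to Tier5. Subgame-perfect outcome: (Mid, Tier5) with payoffs (4, 8).
For the simultaneous game, intersect best replies.
Firm A's best replies: Tier1→Mid; Tier2→Mid; Tier3→Low; Tier4→High; Tier5→Mid.
Firm B's best replies: Low→Tier2; Mid→Tier5; High→Tier3.
Only (Mid, Tier5) has each player best-responding; Nash payoffs (4, 8).
Firm A earns 4 sequentially versus 4 at the Nash outcome: unchanged.

unchanged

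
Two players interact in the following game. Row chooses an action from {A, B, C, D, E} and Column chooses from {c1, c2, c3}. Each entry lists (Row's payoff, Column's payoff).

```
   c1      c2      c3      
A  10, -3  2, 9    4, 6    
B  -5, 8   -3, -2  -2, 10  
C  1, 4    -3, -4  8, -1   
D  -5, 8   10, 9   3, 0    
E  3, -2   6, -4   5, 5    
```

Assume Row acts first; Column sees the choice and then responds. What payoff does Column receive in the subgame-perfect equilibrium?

Column best-responds to each possible Row move:
- A: BR = c2, leader payoff 2.
- B: BR = c3, leader payoff -2.
- C: BR = c1, leader payoff 1.
- D: BR = c2, leader payoff 10.
- E: BR = c3, leader payoff 5.
Maximizing over 2, -2, 1, 10, 5, Row chooses D. Subgame-perfect outcome: (D, c2) with payoffs (10, 9).

9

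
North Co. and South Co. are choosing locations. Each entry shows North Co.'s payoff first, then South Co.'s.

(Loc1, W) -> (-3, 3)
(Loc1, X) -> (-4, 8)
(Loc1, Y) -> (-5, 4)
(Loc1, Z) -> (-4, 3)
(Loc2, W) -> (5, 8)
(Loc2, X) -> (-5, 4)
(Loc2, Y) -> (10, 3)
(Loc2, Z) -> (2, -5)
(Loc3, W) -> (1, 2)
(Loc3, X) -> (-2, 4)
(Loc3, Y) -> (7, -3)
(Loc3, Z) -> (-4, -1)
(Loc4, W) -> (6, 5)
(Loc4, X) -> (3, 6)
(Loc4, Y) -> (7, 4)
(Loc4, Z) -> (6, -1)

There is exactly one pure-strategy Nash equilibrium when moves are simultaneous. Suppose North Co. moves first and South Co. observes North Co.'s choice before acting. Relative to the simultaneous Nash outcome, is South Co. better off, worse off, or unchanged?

better off

South Co. best-responds to each possible North Co. move:
- Loc1: South Co. compares 3, 8, 4, 3 and picks X; North Co. would get -4.
- Loc2: South Co. compares 8, 4, 3, -5 and picks W; North Co. would get 5.
- Loc3: South Co. compares 2, 4, -3, -1 and picks X; North Co. would get -2.
- Loc4: South Co. compares 5, 6, 4, -1 and picks X; North Co. would get 3.
North Co.'s induced payoffs are -4, 5, -2, 3, so North Co. commits to Loc2. Subgame-perfect outcome: (Loc2, W) with payoffs (5, 8).
Now find the simultaneous Nash equilibrium.
North Co.'s best replies: W→Loc4; X→Loc4; Y→Loc2; Z→Loc4.
South Co.'s best replies: Loc1→X; Loc2→W; Loc3→X; Loc4→X.
Only (Loc4, X) has each player best-responding; Nash payoffs (3, 6).
South Co. earns 8 sequentially versus 6 at the Nash outcome: better off.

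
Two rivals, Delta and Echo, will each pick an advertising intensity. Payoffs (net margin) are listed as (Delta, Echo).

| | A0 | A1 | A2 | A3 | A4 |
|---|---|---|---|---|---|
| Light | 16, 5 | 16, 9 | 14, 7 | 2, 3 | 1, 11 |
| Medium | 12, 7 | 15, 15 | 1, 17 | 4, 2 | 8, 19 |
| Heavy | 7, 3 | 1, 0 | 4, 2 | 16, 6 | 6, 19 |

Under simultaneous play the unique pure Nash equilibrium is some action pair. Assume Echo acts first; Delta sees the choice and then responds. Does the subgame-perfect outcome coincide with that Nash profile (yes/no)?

yes

Backward induction with Echo moving first.
- A0 → Delta plays Light (best of 16, 12, 7); Echo gets 5.
- A1 → Delta plays Light (best of 16, 15, 1); Echo gets 9.
- A2 → Delta plays Light (best of 14, 1, 4); Echo gets 7.
- A3 → Delta plays Heavy (best of 2, 4, 16); Echo gets 6.
- A4 → Delta plays Medium (best of 1, 8, 6); Echo gets 19.
Among 5, 9, 7, 6, 19, the best is 19 at A4. Subgame-perfect outcome: (Medium, A4) with payoffs (8, 19).
Now find the simultaneous Nash equilibrium.
Delta's best replies: A0→Light; A1→Light; A2→Light; A3→Heavy; A4→Medium.
Echo's best replies: Light→A4; Medium→A4; Heavy→A4.
Only (Medium, A4) has each player best-responding; Nash payoffs (8, 19).
Sequential outcome (Medium, A4) coincides with the Nash profile (Medium, A4).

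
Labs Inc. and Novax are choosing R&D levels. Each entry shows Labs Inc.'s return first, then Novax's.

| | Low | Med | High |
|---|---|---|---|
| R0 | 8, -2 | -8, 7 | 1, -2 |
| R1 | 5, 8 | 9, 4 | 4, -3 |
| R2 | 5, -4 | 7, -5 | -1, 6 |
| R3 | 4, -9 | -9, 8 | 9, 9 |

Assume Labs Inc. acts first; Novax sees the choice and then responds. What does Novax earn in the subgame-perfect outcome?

9

Work backward from Novax's decision.
- R0: BR = Med, leader payoff -8.
- R1: BR = Low, leader payoff 5.
- R2: BR = High, leader payoff -1.
- R3: BR = High, leader payoff 9.
Labs Inc.'s induced payoffs are -8, 5, -1, 9, so Labs Inc. commits to R3. Subgame-perfect outcome: (R3, High) with payoffs (9, 9).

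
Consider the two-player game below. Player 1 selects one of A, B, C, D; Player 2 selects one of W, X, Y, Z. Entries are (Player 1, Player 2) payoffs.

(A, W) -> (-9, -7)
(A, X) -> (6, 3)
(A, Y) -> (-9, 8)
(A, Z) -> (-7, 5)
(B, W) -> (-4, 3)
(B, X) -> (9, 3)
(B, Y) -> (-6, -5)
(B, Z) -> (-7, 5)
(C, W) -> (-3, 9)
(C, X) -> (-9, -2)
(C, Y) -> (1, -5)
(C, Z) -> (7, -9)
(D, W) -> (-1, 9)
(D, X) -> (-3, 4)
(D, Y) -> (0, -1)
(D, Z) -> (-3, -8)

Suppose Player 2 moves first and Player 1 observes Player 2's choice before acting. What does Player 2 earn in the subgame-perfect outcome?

Player 1 best-responds to each possible Player 2 move:
- W: Player 1 compares -9, -4, -3, -1 and picks D; Player 2 would get 9.
- X: Player 1 compares 6, 9, -9, -3 and picks B; Player 2 would get 3.
- Y: Player 1 compares -9, -6, 1, 0 and picks C; Player 2 would get -5.
- Z: Player 1 compares -7, -7, 7, -3 and picks C; Player 2 would get -9.
Among 9, 3, -5, -9, the best is 9 at W. Subgame-perfect outcome: (D, W) with payoffs (-1, 9).

9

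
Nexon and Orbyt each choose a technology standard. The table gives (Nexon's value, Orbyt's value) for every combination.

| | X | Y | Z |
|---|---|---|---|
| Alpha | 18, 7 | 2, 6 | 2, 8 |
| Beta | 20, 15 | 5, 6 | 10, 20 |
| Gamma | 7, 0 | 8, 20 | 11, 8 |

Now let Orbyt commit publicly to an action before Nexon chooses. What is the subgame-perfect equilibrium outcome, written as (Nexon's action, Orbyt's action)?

Nexon best-responds to each possible Orbyt move:
- X → Nexon plays Beta (best of 18, 20, 7); Orbyt gets 15.
- Y → Nexon plays Gamma (best of 2, 5, 8); Orbyt gets 20.
- Z → Nexon plays Gamma (best of 2, 10, 11); Orbyt gets 8.
Orbyt's induced payoffs are 15, 20, 8, so Orbyt commits to Y. Subgame-perfect outcome: (Gamma, Y) with payoffs (8, 20).

(Gamma, Y)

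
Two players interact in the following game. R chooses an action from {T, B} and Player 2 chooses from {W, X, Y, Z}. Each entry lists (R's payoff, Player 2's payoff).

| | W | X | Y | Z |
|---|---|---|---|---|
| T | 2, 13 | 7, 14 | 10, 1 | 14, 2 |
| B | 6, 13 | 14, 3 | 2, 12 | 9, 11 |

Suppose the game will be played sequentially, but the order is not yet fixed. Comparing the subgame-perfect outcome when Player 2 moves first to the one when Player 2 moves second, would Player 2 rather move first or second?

second

If R leads: Player 2's best replies are T→X, B→W; R's induced payoffs 7, 6; outcome (T, X), payoffs (7, 14).
If Player 2 leads: R's best replies are W→B, X→B, Y→T, Z→T; Player 2's induced payoffs 13, 3, 1, 2; outcome (B, W), payoffs (6, 13).
Player 2 gets 13 moving first and 14 moving second, so Player 2 prefers to move second.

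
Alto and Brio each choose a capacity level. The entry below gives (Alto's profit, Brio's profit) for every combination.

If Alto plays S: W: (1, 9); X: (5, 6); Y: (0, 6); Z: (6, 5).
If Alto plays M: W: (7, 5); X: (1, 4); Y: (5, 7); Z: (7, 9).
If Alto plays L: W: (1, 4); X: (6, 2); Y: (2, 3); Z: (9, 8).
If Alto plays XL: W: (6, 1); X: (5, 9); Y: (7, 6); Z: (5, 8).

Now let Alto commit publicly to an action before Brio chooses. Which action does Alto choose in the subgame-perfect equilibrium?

Work backward from Brio's decision.
- S: Brio compares 9, 6, 6, 5 and picks W; Alto would get 1.
- M: Brio compares 5, 4, 7, 9 and picks Z; Alto would get 7.
- L: Brio compares 4, 2, 3, 8 and picks Z; Alto would get 9.
- XL: Brio compares 1, 9, 6, 8 and picks X; Alto would get 5.
Maximizing over 1, 7, 9, 5, Alto chooses L. Subgame-perfect outcome: (L, Z) with payoffs (9, 8).

L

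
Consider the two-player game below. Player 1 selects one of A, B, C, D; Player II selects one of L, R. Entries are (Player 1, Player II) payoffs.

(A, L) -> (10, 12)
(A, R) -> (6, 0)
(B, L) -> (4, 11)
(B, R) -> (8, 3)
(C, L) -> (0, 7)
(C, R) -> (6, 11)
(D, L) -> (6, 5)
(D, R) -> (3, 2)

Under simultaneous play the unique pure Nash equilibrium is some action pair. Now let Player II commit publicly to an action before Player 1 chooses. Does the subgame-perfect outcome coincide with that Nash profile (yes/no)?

Player 1 best-responds to each possible Player II move:
- L: Player 1 compares 10, 4, 0, 6 and picks A; Player II would get 12.
- R: Player 1 compares 6, 8, 6, 3 and picks B; Player II would get 3.
Among 12, 3, the best is 12 at L. Subgame-perfect outcome: (A, L) with payoffs (10, 12).
For the simultaneous game, intersect best replies.
Player 1's best replies: L→A; R→B.
Player II's best replies: A→L; B→L; C→R; D→L.
The unique mutual best reply is (A, L), giving (10, 12).
Sequential outcome (A, L) coincides with the Nash profile (A, L).

yes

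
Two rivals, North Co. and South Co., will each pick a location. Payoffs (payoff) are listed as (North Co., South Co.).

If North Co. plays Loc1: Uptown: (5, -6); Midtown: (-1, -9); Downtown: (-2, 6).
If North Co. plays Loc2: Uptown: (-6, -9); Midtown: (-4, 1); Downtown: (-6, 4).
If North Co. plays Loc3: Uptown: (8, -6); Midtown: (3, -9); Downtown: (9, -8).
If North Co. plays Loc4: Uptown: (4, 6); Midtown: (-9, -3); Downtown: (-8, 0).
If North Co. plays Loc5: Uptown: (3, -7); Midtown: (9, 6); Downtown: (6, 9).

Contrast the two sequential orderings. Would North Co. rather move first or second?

second

If North Co. leads: South Co.'s best replies are Loc1→Downtown, Loc2→Downtown, Loc3→Uptown, Loc4→Uptown, Loc5→Downtown; North Co.'s induced payoffs -2, -6, 8, 4, 6; outcome (Loc3, Uptown), payoffs (8, -6).
If South Co. leads: North Co.'s best replies are Uptown→Loc3, Midtown→Loc5, Downtown→Loc3; South Co.'s induced payoffs -6, 6, -8; outcome (Loc5, Midtown), payoffs (9, 6).
North Co. gets 8 moving first and 9 moving second, so North Co. prefers to move second.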